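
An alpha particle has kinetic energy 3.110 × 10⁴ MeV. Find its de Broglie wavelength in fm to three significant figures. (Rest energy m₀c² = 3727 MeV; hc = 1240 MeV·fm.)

λ = 0.0358 fm

Total energy E = KE + m₀c² = 3.110 × 10⁴ + 3727 = 34827 MeV.
(pc)² = E² − (m₀c²)² = (34827)² − (3727)² = 1.199 × 10⁹ MeV², so pc = 3.463 × 10⁴ MeV.
λ = hc/(pc) = 1240 MeV·fm / 3.463 × 10⁴ MeV = 0.0358 fm.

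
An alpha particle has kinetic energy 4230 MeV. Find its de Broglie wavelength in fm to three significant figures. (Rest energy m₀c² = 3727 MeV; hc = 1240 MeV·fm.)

λ = 0.176 fm

Total energy E = KE + m₀c² = 4230 + 3727 = 7957 MeV.
(pc)² = E² − (m₀c²)² = (7957)² − (3727)² = 4.942 × 10⁷ MeV², so pc = 7030 MeV.
λ = hc/(pc) = 1240 MeV·fm / 7030 MeV = 0.176 fm.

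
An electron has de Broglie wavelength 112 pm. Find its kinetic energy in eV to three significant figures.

KE = 120 eV

p = h/λ = 6.626 × 10⁻³⁴ / 1.120 × 10⁻¹⁰ = 5.916 × 10⁻²⁴ kg·m/s.
KE = p²/(2m) = (5.916 × 10⁻²⁴)² / (2 × 9.109 × 10⁻³¹) = 1.921 × 10⁻¹⁷ J = 120 eV.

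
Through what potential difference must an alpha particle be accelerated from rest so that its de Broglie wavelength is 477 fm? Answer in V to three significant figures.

V = 453 V

p = h/λ = 6.626 × 10⁻³⁴ / 4.770 × 10⁻¹³ = 1.389 × 10⁻²¹ kg·m/s.
KE = p²/(2m) = 1.452 × 10⁻¹⁶ J.
V = KE/2e = 1.452 × 10⁻¹⁶ / (2 × 1.602 × 10⁻¹⁹) = 453 V.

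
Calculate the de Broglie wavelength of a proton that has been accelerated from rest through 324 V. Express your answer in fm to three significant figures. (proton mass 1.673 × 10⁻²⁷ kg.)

λ = 1590 fm

KE = eV = 1.602 × 10⁻¹⁹ × 324.0 = 5.190 × 10⁻¹⁷ J.
p = √(2mKE) = √(2 × 1.673 × 10⁻²⁷ × 5.190 × 10⁻¹⁷) = 4.167 × 10⁻²² kg·m/s.
λ = h/p = 6.626 × 10⁻³⁴ / 4.167 × 10⁻²² = 1.59 × 10⁻¹² m = 1590 fm.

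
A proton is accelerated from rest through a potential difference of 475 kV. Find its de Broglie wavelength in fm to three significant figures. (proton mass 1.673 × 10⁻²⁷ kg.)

KE = eV = 1.602 × 10⁻¹⁹ × 4.750 × 10⁵ = 7.610 × 10⁻¹⁴ J.
p = √(2mKE) = √(2 × 1.673 × 10⁻²⁷ × 7.610 × 10⁻¹⁴) = 1.596 × 10⁻²⁰ kg·m/s.
λ = h/p = 6.626 × 10⁻³⁴ / 1.596 × 10⁻²⁰ = 4.15 × 10⁻¹⁴ m = 41.5 fm.

λ = 41.5 fm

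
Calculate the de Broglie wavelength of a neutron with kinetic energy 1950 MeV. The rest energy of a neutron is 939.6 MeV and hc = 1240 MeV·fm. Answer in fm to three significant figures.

λ = 0.454 fm

Total energy E = KE + m₀c² = 1950 + 939.6 = 2889.6 MeV.
(pc)² = E² − (m₀c²)² = (2889.6)² − (939.6)² = 7.467 × 10⁶ MeV², so pc = 2733 MeV.
λ = hc/(pc) = 1240 MeV·fm / 2733 MeV = 0.454 fm.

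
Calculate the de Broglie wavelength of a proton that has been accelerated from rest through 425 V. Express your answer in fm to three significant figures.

KE = eV = 1.602 × 10⁻¹⁹ × 425.0 = 6.809 × 10⁻¹⁷ J.
p = √(2mKE) = √(2 × 1.673 × 10⁻²⁷ × 6.809 × 10⁻¹⁷) = 4.773 × 10⁻²² kg·m/s.
λ = h/p = 6.626 × 10⁻³⁴ / 4.773 × 10⁻²² = 1.39 × 10⁻¹² m = 1390 fm.

λ = 1390 fm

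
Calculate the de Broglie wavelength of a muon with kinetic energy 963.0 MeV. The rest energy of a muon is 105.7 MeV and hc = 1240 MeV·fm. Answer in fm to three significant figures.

Total energy E = KE + m₀c² = 963.0 + 105.7 = 1068.7 MeV.
(pc)² = E² − (m₀c²)² = (1068.7)² − (105.7)² = 1.131 × 10⁶ MeV², so pc = 1063 MeV.
λ = hc/(pc) = 1240 MeV·fm / 1063 MeV = 1.17 fm.

λ = 1.17 fm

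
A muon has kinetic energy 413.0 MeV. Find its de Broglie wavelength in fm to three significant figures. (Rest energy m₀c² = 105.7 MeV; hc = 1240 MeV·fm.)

Total energy E = KE + m₀c² = 413.0 + 105.7 = 518.7 MeV.
(pc)² = E² − (m₀c²)² = (518.7)² − (105.7)² = 2.579 × 10⁵ MeV², so pc = 507.8 MeV.
λ = hc/(pc) = 1240 MeV·fm / 507.8 MeV = 2.44 fm.

λ = 2.44 fm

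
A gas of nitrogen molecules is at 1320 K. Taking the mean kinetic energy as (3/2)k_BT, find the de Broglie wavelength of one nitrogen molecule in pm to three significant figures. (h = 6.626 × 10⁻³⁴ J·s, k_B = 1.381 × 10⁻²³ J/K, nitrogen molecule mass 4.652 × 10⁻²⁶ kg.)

λ = 13.1 pm

KE = (3/2)k_BT = 1.5 × 1.381 × 10⁻²³ × 1320 = 2.734 × 10⁻²⁰ J.
p = √(2mKE) = √(2 × 4.652 × 10⁻²⁶ × 2.734 × 10⁻²⁰) = 5.044 × 10⁻²³ kg·m/s.
λ = h/p = 1.31 × 10⁻¹¹ m = 13.1 pm.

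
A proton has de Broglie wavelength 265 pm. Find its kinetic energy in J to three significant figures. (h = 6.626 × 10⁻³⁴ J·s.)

p = h/λ = 6.626 × 10⁻³⁴ / 2.650 × 10⁻¹⁰ = 2.500 × 10⁻²⁴ kg·m/s.
KE = p²/(2m) = (2.500 × 10⁻²⁴)² / (2 × 1.673 × 10⁻²⁷) = 1.868 × 10⁻²¹ J = 1.87 × 10⁻²¹ J.

KE = 1.87 × 10⁻²¹ J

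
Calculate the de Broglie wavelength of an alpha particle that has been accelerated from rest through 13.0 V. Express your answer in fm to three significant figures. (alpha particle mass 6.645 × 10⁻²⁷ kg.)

λ = 2820 fm

KE = 2eV = 2 × 1.602 × 10⁻¹⁹ × 13.00 = 4.165 × 10⁻¹⁸ J.
p = √(2mKE) = √(2 × 6.645 × 10⁻²⁷ × 4.165 × 10⁻¹⁸) = 2.353 × 10⁻²² kg·m/s.
λ = h/p = 6.626 × 10⁻³⁴ / 2.353 × 10⁻²² = 2.82 × 10⁻¹² m = 2820 fm.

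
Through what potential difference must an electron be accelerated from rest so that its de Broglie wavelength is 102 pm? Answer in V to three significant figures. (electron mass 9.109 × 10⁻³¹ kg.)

p = h/λ = 6.626 × 10⁻³⁴ / 1.020 × 10⁻¹⁰ = 6.496 × 10⁻²⁴ kg·m/s.
KE = p²/(2m) = 2.316 × 10⁻¹⁷ J.
V = KE/e = 2.316 × 10⁻¹⁷ / (1.602 × 10⁻¹⁹) = 145 V.

V = 145 V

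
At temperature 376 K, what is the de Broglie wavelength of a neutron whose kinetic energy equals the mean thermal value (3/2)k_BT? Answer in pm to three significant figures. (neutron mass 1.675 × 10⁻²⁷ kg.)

KE = (3/2)k_BT = 1.5 × 1.381 × 10⁻²³ × 376 = 7.789 × 10⁻²¹ J.
p = √(2mKE) = √(2 × 1.675 × 10⁻²⁷ × 7.789 × 10⁻²¹) = 5.108 × 10⁻²⁴ kg·m/s.
λ = h/p = 1.30 × 10⁻¹⁰ m = 130 pm.

λ = 130 pm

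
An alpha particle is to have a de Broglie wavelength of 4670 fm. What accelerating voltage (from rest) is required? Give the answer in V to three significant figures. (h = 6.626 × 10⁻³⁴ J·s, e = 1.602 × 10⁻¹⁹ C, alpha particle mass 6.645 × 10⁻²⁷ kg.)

p = h/λ = 6.626 × 10⁻³⁴ / 4.670 × 10⁻¹² = 1.419 × 10⁻²² kg·m/s.
KE = p²/(2m) = 1.515 × 10⁻¹⁸ J.
V = KE/2e = 1.515 × 10⁻¹⁸ / (2 × 1.602 × 10⁻¹⁹) = 4.73 V.

V = 4.73 V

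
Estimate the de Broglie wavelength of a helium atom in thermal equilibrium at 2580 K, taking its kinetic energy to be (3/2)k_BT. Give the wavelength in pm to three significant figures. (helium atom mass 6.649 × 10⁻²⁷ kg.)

λ = 24.9 pm

KE = (3/2)k_BT = 1.5 × 1.381 × 10⁻²³ × 2580 = 5.344 × 10⁻²⁰ J.
p = √(2mKE) = √(2 × 6.649 × 10⁻²⁷ × 5.344 × 10⁻²⁰) = 2.666 × 10⁻²³ kg·m/s.
λ = h/p = 2.49 × 10⁻¹¹ m = 24.9 pm.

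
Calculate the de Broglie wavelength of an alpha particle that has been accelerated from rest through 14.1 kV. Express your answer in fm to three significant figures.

KE = 2eV = 2 × 1.602 × 10⁻¹⁹ × 1.410 × 10⁴ = 4.518 × 10⁻¹⁵ J.
p = √(2mKE) = √(2 × 6.645 × 10⁻²⁷ × 4.518 × 10⁻¹⁵) = 7.749 × 10⁻²¹ kg·m/s.
λ = h/p = 6.626 × 10⁻³⁴ / 7.749 × 10⁻²¹ = 8.55 × 10⁻¹⁴ m = 85.5 fm.

λ = 85.5 fm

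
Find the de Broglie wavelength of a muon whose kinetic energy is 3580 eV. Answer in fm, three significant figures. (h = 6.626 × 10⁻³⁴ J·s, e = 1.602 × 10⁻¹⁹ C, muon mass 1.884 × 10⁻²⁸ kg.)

KE = 3580 eV = 5.735 × 10⁻¹⁶ J.
p = √(2mKE) = √(2 × 1.884 × 10⁻²⁸ × 5.735 × 10⁻¹⁶) = 4.649 × 10⁻²² kg·m/s.
λ = h/p = 6.626 × 10⁻³⁴ / 4.649 × 10⁻²² = 1.43 × 10⁻¹² m = 1430 fm.

λ = 1430 fm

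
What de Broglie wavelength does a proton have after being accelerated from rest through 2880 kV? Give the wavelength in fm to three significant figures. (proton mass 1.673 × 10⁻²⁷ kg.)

λ = 16.9 fm

KE = eV = 1.602 × 10⁻¹⁹ × 2.880 × 10⁶ = 4.614 × 10⁻¹³ J.
p = √(2mKE) = √(2 × 1.673 × 10⁻²⁷ × 4.614 × 10⁻¹³) = 3.929 × 10⁻²⁰ kg·m/s.
λ = h/p = 6.626 × 10⁻³⁴ / 3.929 × 10⁻²⁰ = 1.69 × 10⁻¹⁴ m = 16.9 fm.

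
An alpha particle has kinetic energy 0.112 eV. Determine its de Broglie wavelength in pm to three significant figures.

KE = 0.112 eV = 1.794 × 10⁻²⁰ J.
p = √(2mKE) = √(2 × 6.645 × 10⁻²⁷ × 1.794 × 10⁻²⁰) = 1.544 × 10⁻²³ kg·m/s.
λ = h/p = 6.626 × 10⁻³⁴ / 1.544 × 10⁻²³ = 4.29 × 10⁻¹¹ m = 42.9 pm.

λ = 42.9 pm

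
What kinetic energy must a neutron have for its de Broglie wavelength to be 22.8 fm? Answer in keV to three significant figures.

p = h/λ = 6.626 × 10⁻³⁴ / 2.280 × 10⁻¹⁴ = 2.906 × 10⁻²⁰ kg·m/s.
KE = p²/(2m) = (2.906 × 10⁻²⁰)² / (2 × 1.675 × 10⁻²⁷) = 2.521 × 10⁻¹³ J = 1570 keV.

KE = 1570 keV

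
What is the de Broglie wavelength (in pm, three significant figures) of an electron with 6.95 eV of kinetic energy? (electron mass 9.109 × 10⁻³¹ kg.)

KE = 6.95 eV = 1.113 × 10⁻¹⁸ J.
p = √(2mKE) = √(2 × 9.109 × 10⁻³¹ × 1.113 × 10⁻¹⁸) = 1.424 × 10⁻²⁴ kg·m/s.
λ = h/p = 6.626 × 10⁻³⁴ / 1.424 × 10⁻²⁴ = 4.65 × 10⁻¹⁰ m = 465 pm.

λ = 465 pm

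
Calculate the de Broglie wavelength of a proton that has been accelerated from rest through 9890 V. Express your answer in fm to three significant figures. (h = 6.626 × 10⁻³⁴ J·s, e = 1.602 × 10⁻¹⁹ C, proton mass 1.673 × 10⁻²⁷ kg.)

λ = 288 fm

KE = eV = 1.602 × 10⁻¹⁹ × 9890 = 1.584 × 10⁻¹⁵ J.
p = √(2mKE) = √(2 × 1.673 × 10⁻²⁷ × 1.584 × 10⁻¹⁵) = 2.302 × 10⁻²¹ kg·m/s.
λ = h/p = 6.626 × 10⁻³⁴ / 2.302 × 10⁻²¹ = 2.88 × 10⁻¹³ m = 288 fm.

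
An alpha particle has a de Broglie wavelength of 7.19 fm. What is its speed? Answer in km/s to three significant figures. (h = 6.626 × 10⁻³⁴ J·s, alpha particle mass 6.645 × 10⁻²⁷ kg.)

v = 1.39 × 10⁴ km/s

p = h/λ = 6.626 × 10⁻³⁴ / 7.190 × 10⁻¹⁵ = 9.216 × 10⁻²⁰ kg·m/s.
v = p/m = 9.216 × 10⁻²⁰ / 6.645 × 10⁻²⁷ = 1.39 × 10⁷ m/s = 1.39 × 10⁴ km/s.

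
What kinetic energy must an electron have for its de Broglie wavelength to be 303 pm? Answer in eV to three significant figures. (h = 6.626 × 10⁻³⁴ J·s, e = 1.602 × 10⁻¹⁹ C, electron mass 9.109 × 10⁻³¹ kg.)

KE = 16.4 eV

p = h/λ = 6.626 × 10⁻³⁴ / 3.030 × 10⁻¹⁰ = 2.187 × 10⁻²⁴ kg·m/s.
KE = p²/(2m) = (2.187 × 10⁻²⁴)² / (2 × 9.109 × 10⁻³¹) = 2.625 × 10⁻¹⁸ J = 16.4 eV.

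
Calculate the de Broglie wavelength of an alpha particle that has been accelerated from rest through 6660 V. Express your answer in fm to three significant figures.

λ = 124 fm

KE = 2eV = 2 × 1.602 × 10⁻¹⁹ × 6660 = 2.134 × 10⁻¹⁵ J.
p = √(2mKE) = √(2 × 6.645 × 10⁻²⁷ × 2.134 × 10⁻¹⁵) = 5.325 × 10⁻²¹ kg·m/s.
λ = h/p = 6.626 × 10⁻³⁴ / 5.325 × 10⁻²¹ = 1.24 × 10⁻¹³ m = 124 fm.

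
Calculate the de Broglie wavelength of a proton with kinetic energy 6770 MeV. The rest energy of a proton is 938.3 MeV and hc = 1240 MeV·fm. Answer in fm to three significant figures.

Total energy E = KE + m₀c² = 6770 + 938.3 = 7708.3 MeV.
(pc)² = E² − (m₀c²)² = (7708.3)² − (938.3)² = 5.854 × 10⁷ MeV², so pc = 7651 MeV.
λ = hc/(pc) = 1240 MeV·fm / 7651 MeV = 0.162 fm.

λ = 0.162 fm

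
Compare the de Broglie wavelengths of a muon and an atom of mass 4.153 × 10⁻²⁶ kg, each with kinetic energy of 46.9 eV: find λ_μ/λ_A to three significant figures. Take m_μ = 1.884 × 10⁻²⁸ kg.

At fixed KE, p = √(2mKE) so λ = h/p ∝ 1/√m.
λ_μ/λ_A = √(m_A/m_μ) = √(4.153 × 10⁻²⁶/1.884 × 10⁻²⁸) = √(220.4) = 14.8.

λ_μ/λ_A = 14.8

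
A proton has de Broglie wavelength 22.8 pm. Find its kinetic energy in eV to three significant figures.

KE = 1.58 eV

p = h/λ = 6.626 × 10⁻³⁴ / 2.280 × 10⁻¹¹ = 2.906 × 10⁻²³ kg·m/s.
KE = p²/(2m) = (2.906 × 10⁻²³)² / (2 × 1.673 × 10⁻²⁷) = 2.524 × 10⁻¹⁹ J = 1.58 eV.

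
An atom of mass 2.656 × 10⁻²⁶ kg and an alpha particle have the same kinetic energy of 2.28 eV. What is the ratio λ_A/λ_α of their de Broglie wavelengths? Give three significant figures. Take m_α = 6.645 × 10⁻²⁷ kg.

At fixed KE, p = √(2mKE) so λ = h/p ∝ 1/√m.
λ_A/λ_α = √(m_α/m_A) = √(6.645 × 10⁻²⁷/2.656 × 10⁻²⁶) = √(0.2502) = 0.500.

λ_A/λ_α = 0.500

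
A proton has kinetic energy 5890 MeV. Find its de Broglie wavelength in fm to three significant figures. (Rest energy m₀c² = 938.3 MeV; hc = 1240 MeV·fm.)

λ = 0.183 fm

Total energy E = KE + m₀c² = 5890 + 938.3 = 6828.3 MeV.
(pc)² = E² − (m₀c²)² = (6828.3)² − (938.3)² = 4.575 × 10⁷ MeV², so pc = 6764 MeV.
λ = hc/(pc) = 1240 MeV·fm / 6764 MeV = 0.183 fm.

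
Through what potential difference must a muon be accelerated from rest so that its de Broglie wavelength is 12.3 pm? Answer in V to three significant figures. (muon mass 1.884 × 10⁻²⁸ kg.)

V = 48.1 V

p = h/λ = 6.626 × 10⁻³⁴ / 1.230 × 10⁻¹¹ = 5.387 × 10⁻²³ kg·m/s.
KE = p²/(2m) = 7.702 × 10⁻¹⁸ J.
V = KE/e = 7.702 × 10⁻¹⁸ / (1.602 × 10⁻¹⁹) = 48.1 V.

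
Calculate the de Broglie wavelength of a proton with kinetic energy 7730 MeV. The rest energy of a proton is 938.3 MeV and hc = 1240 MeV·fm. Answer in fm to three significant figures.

Total energy E = KE + m₀c² = 7730 + 938.3 = 8668.3 MeV.
(pc)² = E² − (m₀c²)² = (8668.3)² − (938.3)² = 7.426 × 10⁷ MeV², so pc = 8617 MeV.
λ = hc/(pc) = 1240 MeV·fm / 8617 MeV = 0.144 fm.

λ = 0.144 fm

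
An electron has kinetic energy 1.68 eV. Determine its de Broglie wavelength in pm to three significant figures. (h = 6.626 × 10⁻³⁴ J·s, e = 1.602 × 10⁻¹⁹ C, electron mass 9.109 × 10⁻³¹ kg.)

λ = 946 pm

KE = 1.68 eV = 2.691 × 10⁻¹⁹ J.
p = √(2mKE) = √(2 × 9.109 × 10⁻³¹ × 2.691 × 10⁻¹⁹) = 7.002 × 10⁻²⁵ kg·m/s.
λ = h/p = 6.626 × 10⁻³⁴ / 7.002 × 10⁻²⁵ = 9.46 × 10⁻¹⁰ m = 946 pm.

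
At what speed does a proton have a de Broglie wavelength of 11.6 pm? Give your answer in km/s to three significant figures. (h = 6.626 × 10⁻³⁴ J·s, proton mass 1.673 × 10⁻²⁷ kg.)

p = h/λ = 6.626 × 10⁻³⁴ / 1.160 × 10⁻¹¹ = 5.712 × 10⁻²³ kg·m/s.
v = p/m = 5.712 × 10⁻²³ / 1.673 × 10⁻²⁷ = 3.41 × 10⁴ m/s = 34.1 km/s.

v = 34.1 km/s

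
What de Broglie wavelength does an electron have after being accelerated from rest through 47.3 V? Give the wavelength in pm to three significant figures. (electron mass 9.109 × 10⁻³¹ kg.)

λ = 178 pm

KE = eV = 1.602 × 10⁻¹⁹ × 47.30 = 7.577 × 10⁻¹⁸ J.
p = √(2mKE) = √(2 × 9.109 × 10⁻³¹ × 7.577 × 10⁻¹⁸) = 3.715 × 10⁻²⁴ kg·m/s.
λ = h/p = 6.626 × 10⁻³⁴ / 3.715 × 10⁻²⁴ = 1.78 × 10⁻¹⁰ m = 178 pm.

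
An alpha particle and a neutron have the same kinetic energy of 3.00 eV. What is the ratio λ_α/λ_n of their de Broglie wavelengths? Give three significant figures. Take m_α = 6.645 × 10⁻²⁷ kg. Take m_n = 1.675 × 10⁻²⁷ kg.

At fixed KE, p = √(2mKE) so λ = h/p ∝ 1/√m.
λ_α/λ_n = √(m_n/m_α) = √(1.675 × 10⁻²⁷/6.645 × 10⁻²⁷) = √(0.2521) = 0.502.

λ_α/λ_n = 0.502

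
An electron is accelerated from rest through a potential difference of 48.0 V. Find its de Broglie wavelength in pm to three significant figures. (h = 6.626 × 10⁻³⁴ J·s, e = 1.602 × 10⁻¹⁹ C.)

KE = eV = 1.602 × 10⁻¹⁹ × 48.00 = 7.690 × 10⁻¹⁸ J.
p = √(2mKE) = √(2 × 9.109 × 10⁻³¹ × 7.690 × 10⁻¹⁸) = 3.743 × 10⁻²⁴ kg·m/s.
λ = h/p = 6.626 × 10⁻³⁴ / 3.743 × 10⁻²⁴ = 1.77 × 10⁻¹⁰ m = 177 pm.

λ = 177 pm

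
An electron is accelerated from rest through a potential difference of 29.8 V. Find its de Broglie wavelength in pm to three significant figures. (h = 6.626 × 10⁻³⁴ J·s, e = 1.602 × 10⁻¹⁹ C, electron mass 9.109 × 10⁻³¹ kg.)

KE = eV = 1.602 × 10⁻¹⁹ × 29.80 = 4.774 × 10⁻¹⁸ J.
p = √(2mKE) = √(2 × 9.109 × 10⁻³¹ × 4.774 × 10⁻¹⁸) = 2.949 × 10⁻²⁴ kg·m/s.
λ = h/p = 6.626 × 10⁻³⁴ / 2.949 × 10⁻²⁴ = 2.25 × 10⁻¹⁰ m = 225 pm.

λ = 225 pm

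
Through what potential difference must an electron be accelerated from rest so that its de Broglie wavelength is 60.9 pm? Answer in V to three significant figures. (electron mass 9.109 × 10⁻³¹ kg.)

p = h/λ = 6.626 × 10⁻³⁴ / 6.090 × 10⁻¹¹ = 1.088 × 10⁻²³ kg·m/s.
KE = p²/(2m) = 6.498 × 10⁻¹⁷ J.
V = KE/e = 6.498 × 10⁻¹⁷ / (1.602 × 10⁻¹⁹) = 406 V.

V = 406 V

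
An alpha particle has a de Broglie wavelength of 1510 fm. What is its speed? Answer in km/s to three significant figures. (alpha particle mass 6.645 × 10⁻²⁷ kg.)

v = 66.0 km/s

p = h/λ = 6.626 × 10⁻³⁴ / 1.510 × 10⁻¹² = 4.388 × 10⁻²² kg·m/s.
v = p/m = 4.388 × 10⁻²² / 6.645 × 10⁻²⁷ = 6.60 × 10⁴ m/s = 66.0 km/s.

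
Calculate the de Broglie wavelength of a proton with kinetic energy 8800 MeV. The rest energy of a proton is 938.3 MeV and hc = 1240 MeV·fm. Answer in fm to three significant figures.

Total energy E = KE + m₀c² = 8800 + 938.3 = 9738.3 MeV.
(pc)² = E² − (m₀c²)² = (9738.3)² − (938.3)² = 9.395 × 10⁷ MeV², so pc = 9693 MeV.
λ = hc/(pc) = 1240 MeV·fm / 9693 MeV = 0.128 fm.

λ = 0.128 fm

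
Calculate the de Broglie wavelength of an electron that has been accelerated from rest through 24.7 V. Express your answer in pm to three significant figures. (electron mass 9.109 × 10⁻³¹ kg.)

KE = eV = 1.602 × 10⁻¹⁹ × 24.70 = 3.957 × 10⁻¹⁸ J.
p = √(2mKE) = √(2 × 9.109 × 10⁻³¹ × 3.957 × 10⁻¹⁸) = 2.685 × 10⁻²⁴ kg·m/s.
λ = h/p = 6.626 × 10⁻³⁴ / 2.685 × 10⁻²⁴ = 2.47 × 10⁻¹⁰ m = 247 pm.

λ = 247 pm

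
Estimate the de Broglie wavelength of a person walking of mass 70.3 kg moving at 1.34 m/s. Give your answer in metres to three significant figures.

p = mv = 70.3 × 1.34 = 9.420 × 10¹ kg·m/s.
λ = h/p = 6.626 × 10⁻³⁴ / 9.420 × 10¹ = 7.03 × 10⁻³⁶ m.

λ = 7.03 × 10⁻³⁶ m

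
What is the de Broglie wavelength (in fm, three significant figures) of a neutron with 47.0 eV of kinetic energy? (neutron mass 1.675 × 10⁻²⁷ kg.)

KE = 47.0 eV = 7.529 × 10⁻¹⁸ J.
p = √(2mKE) = √(2 × 1.675 × 10⁻²⁷ × 7.529 × 10⁻¹⁸) = 1.588 × 10⁻²² kg·m/s.
λ = h/p = 6.626 × 10⁻³⁴ / 1.588 × 10⁻²² = 4.17 × 10⁻¹² m = 4170 fm.

λ = 4170 fm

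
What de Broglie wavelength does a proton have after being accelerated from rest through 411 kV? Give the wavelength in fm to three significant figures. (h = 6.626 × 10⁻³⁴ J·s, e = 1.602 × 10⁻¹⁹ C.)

λ = 44.6 fm

KE = eV = 1.602 × 10⁻¹⁹ × 4.110 × 10⁵ = 6.584 × 10⁻¹⁴ J.
p = √(2mKE) = √(2 × 1.673 × 10⁻²⁷ × 6.584 × 10⁻¹⁴) = 1.484 × 10⁻²⁰ kg·m/s.
λ = h/p = 6.626 × 10⁻³⁴ / 1.484 × 10⁻²⁰ = 4.46 × 10⁻¹⁴ m = 44.6 fm.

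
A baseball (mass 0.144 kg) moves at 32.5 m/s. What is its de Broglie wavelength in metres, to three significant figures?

λ = 1.42 × 10⁻³⁴ m

p = mv = 0.144 × 32.5 = 4.680 kg·m/s.
λ = h/p = 6.626 × 10⁻³⁴ / 4.680 = 1.42 × 10⁻³⁴ m.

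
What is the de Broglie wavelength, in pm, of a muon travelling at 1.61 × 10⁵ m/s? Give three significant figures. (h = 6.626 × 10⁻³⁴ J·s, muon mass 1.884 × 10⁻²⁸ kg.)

p = mv = 1.884 × 10⁻²⁸ × 1.61 × 10⁵ = 3.033 × 10⁻²³ kg·m/s.
λ = h/p = 6.626 × 10⁻³⁴ / 3.033 × 10⁻²³ = 2.18 × 10⁻¹¹ m = 21.8 pm.

λ = 21.8 pm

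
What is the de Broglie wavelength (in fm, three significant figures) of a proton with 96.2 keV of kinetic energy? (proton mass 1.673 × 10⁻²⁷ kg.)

KE = 96.2 keV = 1.541 × 10⁻¹⁴ J.
p = √(2mKE) = √(2 × 1.673 × 10⁻²⁷ × 1.541 × 10⁻¹⁴) = 7.181 × 10⁻²¹ kg·m/s.
λ = h/p = 6.626 × 10⁻³⁴ / 7.181 × 10⁻²¹ = 9.23 × 10⁻¹⁴ m = 92.3 fm.

λ = 92.3 fm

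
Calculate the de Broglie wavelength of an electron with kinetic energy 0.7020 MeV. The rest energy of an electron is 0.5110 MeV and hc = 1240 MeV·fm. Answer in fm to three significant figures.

λ = 1130 fm

Total energy E = KE + m₀c² = 0.7020 + 0.5110 = 1.2130 MeV.
(pc)² = E² − (m₀c²)² = (1.2130)² − (0.5110)² = 1.210 MeV², so pc = 1.100 MeV.
λ = hc/(pc) = 1240 MeV·fm / 1.100 MeV = 1130 fm.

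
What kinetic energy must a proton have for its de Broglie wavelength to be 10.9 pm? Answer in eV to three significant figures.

KE = 6.89 eV

p = h/λ = 6.626 × 10⁻³⁴ / 1.090 × 10⁻¹¹ = 6.079 × 10⁻²³ kg·m/s.
KE = p²/(2m) = (6.079 × 10⁻²³)² / (2 × 1.673 × 10⁻²⁷) = 1.104 × 10⁻¹⁸ J = 6.89 eV.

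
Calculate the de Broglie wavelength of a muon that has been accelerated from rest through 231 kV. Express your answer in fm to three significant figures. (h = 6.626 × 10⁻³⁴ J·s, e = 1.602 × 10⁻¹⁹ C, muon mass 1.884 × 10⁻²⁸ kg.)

λ = 177 fm

KE = eV = 1.602 × 10⁻¹⁹ × 2.310 × 10⁵ = 3.701 × 10⁻¹⁴ J.
p = √(2mKE) = √(2 × 1.884 × 10⁻²⁸ × 3.701 × 10⁻¹⁴) = 3.734 × 10⁻²¹ kg·m/s.
λ = h/p = 6.626 × 10⁻³⁴ / 3.734 × 10⁻²¹ = 1.77 × 10⁻¹³ m = 177 fm.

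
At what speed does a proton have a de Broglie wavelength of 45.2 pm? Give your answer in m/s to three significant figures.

p = h/λ = 6.626 × 10⁻³⁴ / 4.520 × 10⁻¹¹ = 1.466 × 10⁻²³ kg·m/s.
v = p/m = 1.466 × 10⁻²³ / 1.673 × 10⁻²⁷ = 8.76 × 10³ m/s = 8760 m/s.

v = 8760 m/s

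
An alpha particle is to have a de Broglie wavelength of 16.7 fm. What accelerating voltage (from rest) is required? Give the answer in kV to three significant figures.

p = h/λ = 6.626 × 10⁻³⁴ / 1.670 × 10⁻¹⁴ = 3.968 × 10⁻²⁰ kg·m/s.
KE = p²/(2m) = 1.185 × 10⁻¹³ J.
V = KE/2e = 1.185 × 10⁻¹³ / (2 × 1.602 × 10⁻¹⁹) = 370 kV.

V = 370 kV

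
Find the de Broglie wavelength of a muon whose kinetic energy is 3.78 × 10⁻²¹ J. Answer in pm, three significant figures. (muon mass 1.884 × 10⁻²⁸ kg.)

λ = 555 pm

p = √(2mKE) = √(2 × 1.884 × 10⁻²⁸ × 3.780 × 10⁻²¹) = 1.193 × 10⁻²⁴ kg·m/s.
λ = h/p = 6.626 × 10⁻³⁴ / 1.193 × 10⁻²⁴ = 5.55 × 10⁻¹⁰ m = 555 pm.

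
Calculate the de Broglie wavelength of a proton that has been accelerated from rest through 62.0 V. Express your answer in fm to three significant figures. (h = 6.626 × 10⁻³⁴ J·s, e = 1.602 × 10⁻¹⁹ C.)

KE = eV = 1.602 × 10⁻¹⁹ × 62.00 = 9.932 × 10⁻¹⁸ J.
p = √(2mKE) = √(2 × 1.673 × 10⁻²⁷ × 9.932 × 10⁻¹⁸) = 1.823 × 10⁻²² kg·m/s.
λ = h/p = 6.626 × 10⁻³⁴ / 1.823 × 10⁻²² = 3.63 × 10⁻¹² m = 3630 fm.

λ = 3630 fm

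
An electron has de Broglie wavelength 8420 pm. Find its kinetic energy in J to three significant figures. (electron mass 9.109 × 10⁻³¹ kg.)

p = h/λ = 6.626 × 10⁻³⁴ / 8.420 × 10⁻⁹ = 7.869 × 10⁻²⁶ kg·m/s.
KE = p²/(2m) = (7.869 × 10⁻²⁶)² / (2 × 9.109 × 10⁻³¹) = 3.399 × 10⁻²¹ J = 3.40 × 10⁻²¹ J.

KE = 3.40 × 10⁻²¹ J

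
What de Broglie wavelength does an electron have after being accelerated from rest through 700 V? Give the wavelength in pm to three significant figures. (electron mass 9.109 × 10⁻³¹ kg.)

KE = eV = 1.602 × 10⁻¹⁹ × 700.0 = 1.121 × 10⁻¹⁶ J.
p = √(2mKE) = √(2 × 9.109 × 10⁻³¹ × 1.121 × 10⁻¹⁶) = 1.429 × 10⁻²³ kg·m/s.
λ = h/p = 6.626 × 10⁻³⁴ / 1.429 × 10⁻²³ = 4.64 × 10⁻¹¹ m = 46.4 pm.

λ = 46.4 pm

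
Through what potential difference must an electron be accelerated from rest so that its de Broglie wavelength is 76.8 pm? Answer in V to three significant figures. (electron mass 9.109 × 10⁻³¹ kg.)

p = h/λ = 6.626 × 10⁻³⁴ / 7.680 × 10⁻¹¹ = 8.628 × 10⁻²⁴ kg·m/s.
KE = p²/(2m) = 4.086 × 10⁻¹⁷ J.
V = KE/e = 4.086 × 10⁻¹⁷ / (1.602 × 10⁻¹⁹) = 255 V.

V = 255 V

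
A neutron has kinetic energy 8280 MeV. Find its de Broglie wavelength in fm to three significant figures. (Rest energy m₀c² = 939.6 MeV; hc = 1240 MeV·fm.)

Total energy E = KE + m₀c² = 8280 + 939.6 = 9219.6 MeV.
(pc)² = E² − (m₀c²)² = (9219.6)² − (939.6)² = 8.412 × 10⁷ MeV², so pc = 9172 MeV.
λ = hc/(pc) = 1240 MeV·fm / 9172 MeV = 0.135 fm.

λ = 0.135 fm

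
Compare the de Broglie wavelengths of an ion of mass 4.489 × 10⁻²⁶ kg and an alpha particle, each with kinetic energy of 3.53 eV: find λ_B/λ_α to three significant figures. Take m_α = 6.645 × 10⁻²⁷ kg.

At fixed KE, p = √(2mKE) so λ = h/p ∝ 1/√m.
λ_B/λ_α = √(m_α/m_B) = √(6.645 × 10⁻²⁷/4.489 × 10⁻²⁶) = √(0.1480) = 0.385.

λ_B/λ_α = 0.385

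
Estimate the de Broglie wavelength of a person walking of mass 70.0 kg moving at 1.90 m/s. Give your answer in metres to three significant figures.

p = mv = 70.0 × 1.90 = 1.330 × 10² kg·m/s.
λ = h/p = 6.626 × 10⁻³⁴ / 1.330 × 10² = 4.98 × 10⁻³⁶ m.

λ = 4.98 × 10⁻³⁶ m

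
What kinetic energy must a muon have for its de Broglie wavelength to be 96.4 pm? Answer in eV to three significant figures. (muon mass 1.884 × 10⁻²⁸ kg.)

p = h/λ = 6.626 × 10⁻³⁴ / 9.640 × 10⁻¹¹ = 6.873 × 10⁻²⁴ kg·m/s.
KE = p²/(2m) = (6.873 × 10⁻²⁴)² / (2 × 1.884 × 10⁻²⁸) = 1.254 × 10⁻¹⁹ J = 0.783 eV.

KE = 0.783 eV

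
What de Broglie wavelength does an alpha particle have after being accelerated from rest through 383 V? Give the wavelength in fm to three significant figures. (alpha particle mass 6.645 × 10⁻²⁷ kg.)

KE = 2eV = 2 × 1.602 × 10⁻¹⁹ × 383.0 = 1.227 × 10⁻¹⁶ J.
p = √(2mKE) = √(2 × 6.645 × 10⁻²⁷ × 1.227 × 10⁻¹⁶) = 1.277 × 10⁻²¹ kg·m/s.
λ = h/p = 6.626 × 10⁻³⁴ / 1.277 × 10⁻²¹ = 5.19 × 10⁻¹³ m = 519 fm.

λ = 519 fm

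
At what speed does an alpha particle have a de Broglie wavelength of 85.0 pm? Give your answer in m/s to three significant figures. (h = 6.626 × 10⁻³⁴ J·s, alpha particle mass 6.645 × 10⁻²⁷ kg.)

p = h/λ = 6.626 × 10⁻³⁴ / 8.500 × 10⁻¹¹ = 7.795 × 10⁻²⁴ kg·m/s.
v = p/m = 7.795 × 10⁻²⁴ / 6.645 × 10⁻²⁷ = 1.17 × 10³ m/s = 1170 m/s.

v = 1170 m/s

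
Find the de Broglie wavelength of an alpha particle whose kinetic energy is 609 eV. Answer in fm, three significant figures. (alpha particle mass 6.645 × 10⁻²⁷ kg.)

λ = 582 fm

KE = 609 eV = 9.756 × 10⁻¹⁷ J.
p = √(2mKE) = √(2 × 6.645 × 10⁻²⁷ × 9.756 × 10⁻¹⁷) = 1.139 × 10⁻²¹ kg·m/s.
λ = h/p = 6.626 × 10⁻³⁴ / 1.139 × 10⁻²¹ = 5.82 × 10⁻¹³ m = 582 fm.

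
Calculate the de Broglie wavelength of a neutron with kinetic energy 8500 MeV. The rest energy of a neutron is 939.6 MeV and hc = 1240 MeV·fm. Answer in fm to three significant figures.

λ = 0.132 fm

Total energy E = KE + m₀c² = 8500 + 939.6 = 9439.6 MeV.
(pc)² = E² − (m₀c²)² = (9439.6)² − (939.6)² = 8.822 × 10⁷ MeV², so pc = 9393 MeV.
λ = hc/(pc) = 1240 MeV·fm / 9393 MeV = 0.132 fm.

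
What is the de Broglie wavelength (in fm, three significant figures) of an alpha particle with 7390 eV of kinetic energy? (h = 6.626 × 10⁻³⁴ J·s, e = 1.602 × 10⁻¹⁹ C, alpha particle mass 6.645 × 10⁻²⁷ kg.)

λ = 167 fm

KE = 7390 eV = 1.184 × 10⁻¹⁵ J.
p = √(2mKE) = √(2 × 6.645 × 10⁻²⁷ × 1.184 × 10⁻¹⁵) = 3.967 × 10⁻²¹ kg·m/s.
λ = h/p = 6.626 × 10⁻³⁴ / 3.967 × 10⁻²¹ = 1.67 × 10⁻¹³ m = 167 fm.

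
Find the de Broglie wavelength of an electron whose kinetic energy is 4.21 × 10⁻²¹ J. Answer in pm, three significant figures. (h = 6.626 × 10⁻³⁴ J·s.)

p = √(2mKE) = √(2 × 9.109 × 10⁻³¹ × 4.210 × 10⁻²¹) = 8.758 × 10⁻²⁶ kg·m/s.
λ = h/p = 6.626 × 10⁻³⁴ / 8.758 × 10⁻²⁶ = 7.57 × 10⁻⁹ m = 7570 pm.

λ = 7570 pm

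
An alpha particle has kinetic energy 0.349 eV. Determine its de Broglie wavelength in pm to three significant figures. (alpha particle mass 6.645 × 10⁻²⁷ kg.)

λ = 24.3 pm

KE = 0.349 eV = 5.591 × 10⁻²⁰ J.
p = √(2mKE) = √(2 × 6.645 × 10⁻²⁷ × 5.591 × 10⁻²⁰) = 2.726 × 10⁻²³ kg·m/s.
λ = h/p = 6.626 × 10⁻³⁴ / 2.726 × 10⁻²³ = 2.43 × 10⁻¹¹ m = 24.3 pm.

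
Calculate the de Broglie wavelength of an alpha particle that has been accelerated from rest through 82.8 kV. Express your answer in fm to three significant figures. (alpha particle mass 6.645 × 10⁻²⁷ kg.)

λ = 35.3 fm

KE = 2eV = 2 × 1.602 × 10⁻¹⁹ × 8.280 × 10⁴ = 2.653 × 10⁻¹⁴ J.
p = √(2mKE) = √(2 × 6.645 × 10⁻²⁷ × 2.653 × 10⁻¹⁴) = 1.878 × 10⁻²⁰ kg·m/s.
λ = h/p = 6.626 × 10⁻³⁴ / 1.878 × 10⁻²⁰ = 3.53 × 10⁻¹⁴ m = 35.3 fm.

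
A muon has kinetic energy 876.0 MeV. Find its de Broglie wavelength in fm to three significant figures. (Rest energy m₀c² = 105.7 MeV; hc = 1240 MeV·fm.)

Total energy E = KE + m₀c² = 876.0 + 105.7 = 981.7 MeV.
(pc)² = E² − (m₀c²)² = (981.7)² − (105.7)² = 9.526 × 10⁵ MeV², so pc = 976.0 MeV.
λ = hc/(pc) = 1240 MeV·fm / 976.0 MeV = 1.27 fm.

λ = 1.27 fm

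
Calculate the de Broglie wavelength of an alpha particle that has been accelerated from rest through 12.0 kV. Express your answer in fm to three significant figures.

KE = 2eV = 2 × 1.602 × 10⁻¹⁹ × 1.200 × 10⁴ = 3.845 × 10⁻¹⁵ J.
p = √(2mKE) = √(2 × 6.645 × 10⁻²⁷ × 3.845 × 10⁻¹⁵) = 7.148 × 10⁻²¹ kg·m/s.
λ = h/p = 6.626 × 10⁻³⁴ / 7.148 × 10⁻²¹ = 9.27 × 10⁻¹⁴ m = 92.7 fm.

λ = 92.7 fm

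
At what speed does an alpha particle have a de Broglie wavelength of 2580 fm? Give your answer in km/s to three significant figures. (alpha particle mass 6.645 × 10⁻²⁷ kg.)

p = h/λ = 6.626 × 10⁻³⁴ / 2.580 × 10⁻¹² = 2.568 × 10⁻²² kg·m/s.
v = p/m = 2.568 × 10⁻²² / 6.645 × 10⁻²⁷ = 3.86 × 10⁴ m/s = 38.6 km/s.

v = 38.6 km/s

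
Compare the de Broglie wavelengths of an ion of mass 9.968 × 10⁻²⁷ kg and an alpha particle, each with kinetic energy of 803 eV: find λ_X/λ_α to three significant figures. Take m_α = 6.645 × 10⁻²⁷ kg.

λ_X/λ_α = 0.816

At fixed KE, p = √(2mKE) so λ = h/p ∝ 1/√m.
λ_X/λ_α = √(m_α/m_X) = √(6.645 × 10⁻²⁷/9.968 × 10⁻²⁷) = √(0.6666) = 0.816.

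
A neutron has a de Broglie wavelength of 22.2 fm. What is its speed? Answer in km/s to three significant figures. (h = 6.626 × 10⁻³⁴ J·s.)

p = h/λ = 6.626 × 10⁻³⁴ / 2.220 × 10⁻¹⁴ = 2.985 × 10⁻²⁰ kg·m/s.
v = p/m = 2.985 × 10⁻²⁰ / 1.675 × 10⁻²⁷ = 1.78 × 10⁷ m/s = 1.78 × 10⁴ km/s.

v = 1.78 × 10⁴ km/s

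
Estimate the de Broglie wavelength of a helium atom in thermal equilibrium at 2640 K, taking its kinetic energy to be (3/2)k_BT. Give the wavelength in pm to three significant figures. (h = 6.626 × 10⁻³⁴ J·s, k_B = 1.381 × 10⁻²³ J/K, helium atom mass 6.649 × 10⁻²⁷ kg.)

KE = (3/2)k_BT = 1.5 × 1.381 × 10⁻²³ × 2640 = 5.469 × 10⁻²⁰ J.
p = √(2mKE) = √(2 × 6.649 × 10⁻²⁷ × 5.469 × 10⁻²⁰) = 2.697 × 10⁻²³ kg·m/s.
λ = h/p = 2.46 × 10⁻¹¹ m = 24.6 pm.

λ = 24.6 pm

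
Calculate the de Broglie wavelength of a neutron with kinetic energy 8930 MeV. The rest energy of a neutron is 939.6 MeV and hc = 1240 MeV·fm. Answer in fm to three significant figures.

λ = 0.126 fm

Total energy E = KE + m₀c² = 8930 + 939.6 = 9869.6 MeV.
(pc)² = E² − (m₀c²)² = (9869.6)² − (939.6)² = 9.653 × 10⁷ MeV², so pc = 9825 MeV.
λ = hc/(pc) = 1240 MeV·fm / 9825 MeV = 0.126 fm.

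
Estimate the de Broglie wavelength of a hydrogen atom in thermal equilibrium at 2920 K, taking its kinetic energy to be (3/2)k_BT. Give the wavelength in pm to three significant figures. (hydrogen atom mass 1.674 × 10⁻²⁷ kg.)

λ = 46.6 pm

KE = (3/2)k_BT = 1.5 × 1.381 × 10⁻²³ × 2920 = 6.049 × 10⁻²⁰ J.
p = √(2mKE) = √(2 × 1.674 × 10⁻²⁷ × 6.049 × 10⁻²⁰) = 1.423 × 10⁻²³ kg·m/s.
λ = h/p = 4.66 × 10⁻¹¹ m = 46.6 pm.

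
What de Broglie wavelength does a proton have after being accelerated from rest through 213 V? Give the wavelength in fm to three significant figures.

KE = eV = 1.602 × 10⁻¹⁹ × 213.0 = 3.412 × 10⁻¹⁷ J.
p = √(2mKE) = √(2 × 1.673 × 10⁻²⁷ × 3.412 × 10⁻¹⁷) = 3.379 × 10⁻²² kg·m/s.
λ = h/p = 6.626 × 10⁻³⁴ / 3.379 × 10⁻²² = 1.96 × 10⁻¹² m = 1960 fm.

λ = 1960 fm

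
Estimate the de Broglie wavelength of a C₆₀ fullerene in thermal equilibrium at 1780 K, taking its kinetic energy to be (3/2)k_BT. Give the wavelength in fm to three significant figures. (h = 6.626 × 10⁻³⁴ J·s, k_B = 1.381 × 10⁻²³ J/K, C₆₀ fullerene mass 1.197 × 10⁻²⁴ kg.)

λ = 2230 fm

KE = (3/2)k_BT = 1.5 × 1.381 × 10⁻²³ × 1780 = 3.687 × 10⁻²⁰ J.
p = √(2mKE) = √(2 × 1.197 × 10⁻²⁴ × 3.687 × 10⁻²⁰) = 2.971 × 10⁻²² kg·m/s.
λ = h/p = 2.23 × 10⁻¹² m = 2230 fm.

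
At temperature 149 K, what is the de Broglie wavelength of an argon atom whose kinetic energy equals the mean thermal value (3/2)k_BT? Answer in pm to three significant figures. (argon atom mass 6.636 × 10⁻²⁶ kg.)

λ = 32.7 pm

KE = (3/2)k_BT = 1.5 × 1.381 × 10⁻²³ × 149 = 3.087 × 10⁻²¹ J.
p = √(2mKE) = √(2 × 6.636 × 10⁻²⁶ × 3.087 × 10⁻²¹) = 2.024 × 10⁻²³ kg·m/s.
λ = h/p = 3.27 × 10⁻¹¹ m = 32.7 pm.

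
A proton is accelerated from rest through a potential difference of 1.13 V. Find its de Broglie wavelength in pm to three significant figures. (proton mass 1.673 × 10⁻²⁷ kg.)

λ = 26.9 pm

KE = eV = 1.602 × 10⁻¹⁹ × 1.130 = 1.810 × 10⁻¹⁹ J.
p = √(2mKE) = √(2 × 1.673 × 10⁻²⁷ × 1.810 × 10⁻¹⁹) = 2.461 × 10⁻²³ kg·m/s.
λ = h/p = 6.626 × 10⁻³⁴ / 2.461 × 10⁻²³ = 2.69 × 10⁻¹¹ m = 26.9 pm.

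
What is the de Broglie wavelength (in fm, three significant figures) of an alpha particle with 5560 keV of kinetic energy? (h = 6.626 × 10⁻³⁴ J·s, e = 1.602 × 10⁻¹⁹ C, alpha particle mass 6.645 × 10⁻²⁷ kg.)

KE = 5560 keV = 8.907 × 10⁻¹³ J.
p = √(2mKE) = √(2 × 6.645 × 10⁻²⁷ × 8.907 × 10⁻¹³) = 1.088 × 10⁻¹⁹ kg·m/s.
λ = h/p = 6.626 × 10⁻³⁴ / 1.088 × 10⁻¹⁹ = 6.09 × 10⁻¹⁵ m = 6.09 fm.

λ = 6.09 fm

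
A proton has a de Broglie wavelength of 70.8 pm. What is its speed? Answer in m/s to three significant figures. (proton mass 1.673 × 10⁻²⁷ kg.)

v = 5590 m/s

p = h/λ = 6.626 × 10⁻³⁴ / 7.080 × 10⁻¹¹ = 9.359 × 10⁻²⁴ kg·m/s.
v = p/m = 9.359 × 10⁻²⁴ / 1.673 × 10⁻²⁷ = 5.59 × 10³ m/s = 5590 m/s.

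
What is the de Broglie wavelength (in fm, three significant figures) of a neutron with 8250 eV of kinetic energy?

λ = 315 fm

KE = 8250 eV = 1.322 × 10⁻¹⁵ J.
p = √(2mKE) = √(2 × 1.675 × 10⁻²⁷ × 1.322 × 10⁻¹⁵) = 2.104 × 10⁻²¹ kg·m/s.
λ = h/p = 6.626 × 10⁻³⁴ / 2.104 × 10⁻²¹ = 3.15 × 10⁻¹³ m = 315 fm.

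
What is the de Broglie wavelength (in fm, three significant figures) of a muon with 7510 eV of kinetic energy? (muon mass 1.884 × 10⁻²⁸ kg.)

KE = 7510 eV = 1.203 × 10⁻¹⁵ J.
p = √(2mKE) = √(2 × 1.884 × 10⁻²⁸ × 1.203 × 10⁻¹⁵) = 6.733 × 10⁻²² kg·m/s.
λ = h/p = 6.626 × 10⁻³⁴ / 6.733 × 10⁻²² = 9.84 × 10⁻¹³ m = 984 fm.

λ = 984 fm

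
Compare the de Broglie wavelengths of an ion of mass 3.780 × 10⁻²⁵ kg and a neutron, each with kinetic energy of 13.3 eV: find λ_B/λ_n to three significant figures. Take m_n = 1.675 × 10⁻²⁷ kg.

λ_B/λ_n = 0.0666

At fixed KE, p = √(2mKE) so λ = h/p ∝ 1/√m.
λ_B/λ_n = √(m_n/m_B) = √(1.675 × 10⁻²⁷/3.780 × 10⁻²⁵) = √(4.431 × 10⁻³) = 0.0666.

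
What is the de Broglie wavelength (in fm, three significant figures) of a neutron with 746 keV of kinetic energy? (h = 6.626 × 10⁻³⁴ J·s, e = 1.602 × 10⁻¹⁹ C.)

KE = 746 keV = 1.195 × 10⁻¹³ J.
p = √(2mKE) = √(2 × 1.675 × 10⁻²⁷ × 1.195 × 10⁻¹³) = 2.001 × 10⁻²⁰ kg·m/s.
λ = h/p = 6.626 × 10⁻³⁴ / 2.001 × 10⁻²⁰ = 3.31 × 10⁻¹⁴ m = 33.1 fm.

λ = 33.1 fm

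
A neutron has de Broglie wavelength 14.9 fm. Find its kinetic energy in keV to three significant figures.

KE = 3680 keV

p = h/λ = 6.626 × 10⁻³⁴ / 1.490 × 10⁻¹⁴ = 4.447 × 10⁻²⁰ kg·m/s.
KE = p²/(2m) = (4.447 × 10⁻²⁰)² / (2 × 1.675 × 10⁻²⁷) = 5.903 × 10⁻¹³ J = 3680 keV.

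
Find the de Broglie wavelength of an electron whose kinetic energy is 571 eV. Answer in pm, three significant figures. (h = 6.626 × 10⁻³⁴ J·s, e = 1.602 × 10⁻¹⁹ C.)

λ = 51.3 pm

KE = 571 eV = 9.147 × 10⁻¹⁷ J.
p = √(2mKE) = √(2 × 9.109 × 10⁻³¹ × 9.147 × 10⁻¹⁷) = 1.291 × 10⁻²³ kg·m/s.
λ = h/p = 6.626 × 10⁻³⁴ / 1.291 × 10⁻²³ = 5.13 × 10⁻¹¹ m = 51.3 pm.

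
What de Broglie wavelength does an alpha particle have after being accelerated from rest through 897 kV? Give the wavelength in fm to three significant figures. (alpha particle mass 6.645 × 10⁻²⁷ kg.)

λ = 10.7 fm

KE = 2eV = 2 × 1.602 × 10⁻¹⁹ × 8.970 × 10⁵ = 2.874 × 10⁻¹³ J.
p = √(2mKE) = √(2 × 6.645 × 10⁻²⁷ × 2.874 × 10⁻¹³) = 6.180 × 10⁻²⁰ kg·m/s.
λ = h/p = 6.626 × 10⁻³⁴ / 6.180 × 10⁻²⁰ = 1.07 × 10⁻¹⁴ m = 10.7 fm.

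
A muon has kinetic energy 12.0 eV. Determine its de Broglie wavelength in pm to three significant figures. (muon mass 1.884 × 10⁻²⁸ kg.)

λ = 24.6 pm

KE = 12.0 eV = 1.922 × 10⁻¹⁸ J.
p = √(2mKE) = √(2 × 1.884 × 10⁻²⁸ × 1.922 × 10⁻¹⁸) = 2.691 × 10⁻²³ kg·m/s.
λ = h/p = 6.626 × 10⁻³⁴ / 2.691 × 10⁻²³ = 2.46 × 10⁻¹¹ m = 24.6 pm.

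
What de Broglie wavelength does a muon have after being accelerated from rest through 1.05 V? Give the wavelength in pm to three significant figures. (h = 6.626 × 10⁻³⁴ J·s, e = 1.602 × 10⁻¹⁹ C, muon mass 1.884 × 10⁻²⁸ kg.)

λ = 83.2 pm

KE = eV = 1.602 × 10⁻¹⁹ × 1.050 = 1.682 × 10⁻¹⁹ J.
p = √(2mKE) = √(2 × 1.884 × 10⁻²⁸ × 1.682 × 10⁻¹⁹) = 7.961 × 10⁻²⁴ kg·m/s.
λ = h/p = 6.626 × 10⁻³⁴ / 7.961 × 10⁻²⁴ = 8.32 × 10⁻¹¹ m = 83.2 pm.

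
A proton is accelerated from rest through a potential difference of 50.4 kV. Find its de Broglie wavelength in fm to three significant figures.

λ = 127 fm

KE = eV = 1.602 × 10⁻¹⁹ × 5.040 × 10⁴ = 8.074 × 10⁻¹⁵ J.
p = √(2mKE) = √(2 × 1.673 × 10⁻²⁷ × 8.074 × 10⁻¹⁵) = 5.198 × 10⁻²¹ kg·m/s.
λ = h/p = 6.626 × 10⁻³⁴ / 5.198 × 10⁻²¹ = 1.27 × 10⁻¹³ m = 127 fm.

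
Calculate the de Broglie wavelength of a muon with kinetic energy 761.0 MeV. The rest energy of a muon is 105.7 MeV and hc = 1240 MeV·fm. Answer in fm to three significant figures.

λ = 1.44 fm

Total energy E = KE + m₀c² = 761.0 + 105.7 = 866.7 MeV.
(pc)² = E² − (m₀c²)² = (866.7)² − (105.7)² = 7.400 × 10⁵ MeV², so pc = 860.2 MeV.
λ = hc/(pc) = 1240 MeV·fm / 860.2 MeV = 1.44 fm.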